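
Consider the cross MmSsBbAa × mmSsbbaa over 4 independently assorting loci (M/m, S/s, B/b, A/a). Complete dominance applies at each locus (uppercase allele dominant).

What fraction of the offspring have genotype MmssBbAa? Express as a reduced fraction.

P(MmssBbAa) = 1/32

MmSsBbAa gametes: MSBA×1, MSBa×1, MSbA×1, MSba×1, MsBA×1, MsBa×1, MsbA×1, Msba×1, mSBA×1, mSBa×1, mSbA×1, mSba×1, msBA×1, msBa×1, msbA×1, msba×1
mmSsbbaa gametes: mSba×8, msba×8
MmSsBbAa×mmSsbbaa grid (16·16=256): MmSSBbAa=8 MmSSBbaa=8 MmSSbbAa=8 MmSSbbaa=8 MmSsBbAa=16 MmSsBbaa=16 MmSsbbAa=16 MmSsbbaa=16 MmssBbAa=8 MmssBbaa=8 MmssbbAa=8 Mmssbbaa=8 mmSSBbAa=8 mmSSBbaa=8 mmSSbbAa=8 mmSSbbaa=8 mmSsBbAa=16 mmSsBbaa=16 mmSsbbAa=16 mmSsbbaa=16 mmssBbAa=8 mmssBbaa=8 mmssbbAa=8 mmssbbaa=8
MmssBbAa hits 8/256; gcd=8; 8÷8/256÷8 = 1/32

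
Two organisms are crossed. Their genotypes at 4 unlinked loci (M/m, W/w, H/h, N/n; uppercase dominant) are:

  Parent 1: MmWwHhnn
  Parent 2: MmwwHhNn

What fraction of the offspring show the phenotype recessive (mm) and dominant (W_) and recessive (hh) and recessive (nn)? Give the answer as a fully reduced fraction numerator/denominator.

MmWwHhnn gametes: MWHn×2, MWhn×2, MwHn×2, Mwhn×2, mWHn×2, mWhn×2, mwHn×2, mwhn×2
MmwwHhNn gametes: MwHN×2, MwHn×2, MwhN×2, Mwhn×2, mwHN×2, mwHn×2, mwhN×2, mwhn×2
MmWwHhnn×MmwwHhNn grid (16·16=256): MMWwHHNn=4 MMWwHHnn=4 MMWwHhNn=8 MMWwHhnn=8 MMWwhhNn=4 MMWwhhnn=4 MMwwHHNn=4 MMwwHHnn=4 MMwwHhNn=8 MMwwHhnn=8 MMwwhhNn=4 MMwwhhnn=4 MmWwHHNn=8 MmWwHHnn=8 MmWwHhNn=16 MmWwHhnn=16 MmWwhhNn=8 MmWwhhnn=8 MmwwHHNn=8 MmwwHHnn=8 MmwwHhNn=16 MmwwHhnn=16 MmwwhhNn=8 Mmwwhhnn=8 mmWwHHNn=4 mmWwHHnn=4 mmWwHhNn=8 mmWwHhnn=8 mmWwhhNn=4 mmWwhhnn=4 mmwwHHNn=4 mmwwHHnn=4 mmwwHhNn=8 mmwwHhnn=8 mmwwhhNn=4 mmwwhhnn=4
mm W_ hh nn hits 4/256; gcd=4; 4÷4/256÷4 = 1/64

P(mm W_ hh nn) = 1/64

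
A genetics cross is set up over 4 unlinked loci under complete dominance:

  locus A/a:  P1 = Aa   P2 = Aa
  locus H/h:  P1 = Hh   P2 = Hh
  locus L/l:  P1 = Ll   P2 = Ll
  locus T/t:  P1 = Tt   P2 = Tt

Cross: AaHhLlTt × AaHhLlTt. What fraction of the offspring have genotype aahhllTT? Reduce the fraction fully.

P(aahhllTT) = 1/256

AaHhLlTt gametes: AHLT×1, AHLt×1, AHlT×1, AHlt×1, AhLT×1, AhLt×1, AhlT×1, Ahlt×1, aHLT×1, aHLt×1, aHlT×1, aHlt×1, ahLT×1, ahLt×1, ahlT×1, ahlt×1
AaHhLlTt gametes: AHLT×1, AHLt×1, AHlT×1, AHlt×1, AhLT×1, AhLt×1, AhlT×1, Ahlt×1, aHLT×1, aHLt×1, aHlT×1, aHlt×1, ahLT×1, ahLt×1, ahlT×1, ahlt×1
AaHhLlTt×AaHhLlTt grid (16·16=256): AAHHLLTT=1 AAHHLLTt=2 AAHHLLtt=1 AAHHLlTT=2 AAHHLlTt=4 AAHHLltt=2 AAHHllTT=1 AAHHllTt=2 AAHHlltt=1 AAHhLLTT=2 AAHhLLTt=4 AAHhLLtt=2 AAHhLlTT=4 AAHhLlTt=8 AAHhLltt=4 AAHhllTT=2 AAHhllTt=4 AAHhlltt=2 AAhhLLTT=1 AAhhLLTt=2 AAhhLLtt=1 AAhhLlTT=2 AAhhLlTt=4 AAhhLltt=2 AAhhllTT=1 AAhhllTt=2 AAhhlltt=1 AaHHLLTT=2 AaHHLLTt=4 AaHHLLtt=2 AaHHLlTT=4 AaHHLlTt=8 AaHHLltt=4 AaHHllTT=2 AaHHllTt=4 AaHHlltt=2 AaHhLLTT=4 AaHhLLTt=8 AaHhLLtt=4 AaHhLlTT=8 AaHhLlTt=16 AaHhLltt=8 AaHhllTT=4 AaHhllTt=8 AaHhlltt=4 AahhLLTT=2 AahhLLTt=4 AahhLLtt=2 AahhLlTT=4 AahhLlTt=8 AahhLltt=4 AahhllTT=2 AahhllTt=4 Aahhlltt=2 aaHHLLTT=1 aaHHLLTt=2 aaHHLLtt=1 aaHHLlTT=2 aaHHLlTt=4 aaHHLltt=2 aaHHllTT=1 aaHHllTt=2 aaHHlltt=1 aaHhLLTT=2 aaHhLLTt=4 aaHhLLtt=2 aaHhLlTT=4 aaHhLlTt=8 aaHhLltt=4 aaHhllTT=2 aaHhllTt=4 aaHhlltt=2 aahhLLTT=1 aahhLLTt=2 aahhLLtt=1 aahhLlTT=2 aahhLlTt=4 aahhLltt=2 aahhllTT=1 aahhllTt=2 aahhlltt=1
aahhllTT hits 1/256; gcd=1; 1÷1/256÷1 = 1/256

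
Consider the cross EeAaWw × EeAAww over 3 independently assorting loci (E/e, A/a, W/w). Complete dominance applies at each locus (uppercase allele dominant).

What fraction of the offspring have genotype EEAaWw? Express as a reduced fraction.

P(EEAaWw) = 1/16

EeAaWw gametes: EAW×1, EAw×1, EaW×1, Eaw×1, eAW×1, eAw×1, eaW×1, eaw×1
EeAAww gametes: EAw×4, eAw×4
EeAaWw×EeAAww grid (8·8=64): EEAAWw=4 EEAAww=4 EEAaWw=4 EEAaww=4 EeAAWw=8 EeAAww=8 EeAaWw=8 EeAaww=8 eeAAWw=4 eeAAww=4 eeAaWw=4 eeAaww=4
EEAaWw hits 4/64; gcd=4; 4÷4/64÷4 = 1/16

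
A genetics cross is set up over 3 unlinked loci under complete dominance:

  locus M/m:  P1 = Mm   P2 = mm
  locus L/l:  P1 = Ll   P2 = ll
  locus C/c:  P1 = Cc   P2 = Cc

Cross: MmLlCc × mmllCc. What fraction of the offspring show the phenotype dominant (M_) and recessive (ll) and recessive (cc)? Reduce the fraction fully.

P(M_ ll cc) = 1/16

MmLlCc gametes: MLC×1, MLc×1, MlC×1, Mlc×1, mLC×1, mLc×1, mlC×1, mlc×1
mmllCc gametes: mlC×4, mlc×4
MmLlCc×mmllCc grid (8·8=64): MmLlCC=4 MmLlCc=8 MmLlcc=4 MmllCC=4 MmllCc=8 Mmllcc=4 mmLlCC=4 mmLlCc=8 mmLlcc=4 mmllCC=4 mmllCc=8 mmllcc=4
M_ ll cc hits 4/64; gcd=4; 4÷4/64÷4 = 1/16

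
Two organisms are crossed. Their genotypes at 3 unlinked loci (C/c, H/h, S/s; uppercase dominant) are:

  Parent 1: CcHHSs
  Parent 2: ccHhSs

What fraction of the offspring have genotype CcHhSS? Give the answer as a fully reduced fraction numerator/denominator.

P(CcHhSS) = 1/16

CcHHSs gametes: CHS×2, CHs×2, cHS×2, cHs×2
ccHhSs gametes: cHS×2, cHs×2, chS×2, chs×2
CcHHSs×ccHhSs grid (8·8=64): CcHHSS=4 CcHHSs=8 CcHHss=4 CcHhSS=4 CcHhSs=8 CcHhss=4 ccHHSS=4 ccHHSs=8 ccHHss=4 ccHhSS=4 ccHhSs=8 ccHhss=4
CcHhSS hits 4/64; gcd=4; 4÷4/64÷4 = 1/16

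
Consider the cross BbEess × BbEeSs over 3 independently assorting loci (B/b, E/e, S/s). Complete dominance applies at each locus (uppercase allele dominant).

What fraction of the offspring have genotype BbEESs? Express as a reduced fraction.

P(BbEESs) = 1/16

BbEess gametes: BEs×2, Bes×2, bEs×2, bes×2
BbEeSs gametes: BES×1, BEs×1, BeS×1, Bes×1, bES×1, bEs×1, beS×1, bes×1
BbEess×BbEeSs grid (8·8=64): BBEESs=2 BBEEss=2 BBEeSs=4 BBEess=4 BBeeSs=2 BBeess=2 BbEESs=4 BbEEss=4 BbEeSs=8 BbEess=8 BbeeSs=4 Bbeess=4 bbEESs=2 bbEEss=2 bbEeSs=4 bbEess=4 bbeeSs=2 bbeess=2
BbEESs hits 4/64; gcd=4; 4÷4/64÷4 = 1/16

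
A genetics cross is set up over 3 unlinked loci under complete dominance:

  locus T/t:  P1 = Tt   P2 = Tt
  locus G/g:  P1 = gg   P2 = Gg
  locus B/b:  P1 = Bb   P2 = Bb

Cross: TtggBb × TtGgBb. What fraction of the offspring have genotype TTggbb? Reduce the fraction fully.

TtggBb gametes: TgB×2, Tgb×2, tgB×2, tgb×2
TtGgBb gametes: TGB×1, TGb×1, TgB×1, Tgb×1, tGB×1, tGb×1, tgB×1, tgb×1
TtggBb×TtGgBb grid (8·8=64): TTGgBB=2 TTGgBb=4 TTGgbb=2 TTggBB=2 TTggBb=4 TTggbb=2 TtGgBB=4 TtGgBb=8 TtGgbb=4 TtggBB=4 TtggBb=8 Ttggbb=4 ttGgBB=2 ttGgBb=4 ttGgbb=2 ttggBB=2 ttggBb=4 ttggbb=2
TTggbb hits 2/64; gcd=2; 2÷2/64÷2 = 1/32

P(TTggbb) = 1/32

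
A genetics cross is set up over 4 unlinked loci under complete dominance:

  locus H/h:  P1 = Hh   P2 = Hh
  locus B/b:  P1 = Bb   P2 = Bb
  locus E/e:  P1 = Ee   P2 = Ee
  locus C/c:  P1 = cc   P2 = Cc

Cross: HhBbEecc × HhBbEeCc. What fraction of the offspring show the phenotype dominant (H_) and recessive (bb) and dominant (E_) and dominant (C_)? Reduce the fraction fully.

P(H_ bb E_ C_) = 9/128

HhBbEecc gametes: HBEc×2, HBec×2, HbEc×2, Hbec×2, hBEc×2, hBec×2, hbEc×2, hbec×2
HhBbEeCc gametes: HBEC×1, HBEc×1, HBeC×1, HBec×1, HbEC×1, HbEc×1, HbeC×1, Hbec×1, hBEC×1, hBEc×1, hBeC×1, hBec×1, hbEC×1, hbEc×1, hbeC×1, hbec×1
HhBbEecc×HhBbEeCc grid (16·16=256): HHBBEECc=2 HHBBEEcc=2 HHBBEeCc=4 HHBBEecc=4 HHBBeeCc=2 HHBBeecc=2 HHBbEECc=4 HHBbEEcc=4 HHBbEeCc=8 HHBbEecc=8 HHBbeeCc=4 HHBbeecc=4 HHbbEECc=2 HHbbEEcc=2 HHbbEeCc=4 HHbbEecc=4 HHbbeeCc=2 HHbbeecc=2 HhBBEECc=4 HhBBEEcc=4 HhBBEeCc=8 HhBBEecc=8 HhBBeeCc=4 HhBBeecc=4 HhBbEECc=8 HhBbEEcc=8 HhBbEeCc=16 HhBbEecc=16 HhBbeeCc=8 HhBbeecc=8 HhbbEECc=4 HhbbEEcc=4 HhbbEeCc=8 HhbbEecc=8 HhbbeeCc=4 Hhbbeecc=4 hhBBEECc=2 hhBBEEcc=2 hhBBEeCc=4 hhBBEecc=4 hhBBeeCc=2 hhBBeecc=2 hhBbEECc=4 hhBbEEcc=4 hhBbEeCc=8 hhBbEecc=8 hhBbeeCc=4 hhBbeecc=4 hhbbEECc=2 hhbbEEcc=2 hhbbEeCc=4 hhbbEecc=4 hhbbeeCc=2 hhbbeecc=2
H_ bb E_ C_ hits 18/256; gcd=2; 18÷2/256÷2 = 9/128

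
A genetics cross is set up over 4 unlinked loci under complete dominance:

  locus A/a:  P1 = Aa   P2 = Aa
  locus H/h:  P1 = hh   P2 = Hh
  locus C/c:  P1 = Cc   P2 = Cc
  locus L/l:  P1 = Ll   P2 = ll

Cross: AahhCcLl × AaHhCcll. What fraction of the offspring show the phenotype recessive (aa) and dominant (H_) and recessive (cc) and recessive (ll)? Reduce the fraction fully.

AahhCcLl gametes: AhCL×2, AhCl×2, AhcL×2, Ahcl×2, ahCL×2, ahCl×2, ahcL×2, ahcl×2
AaHhCcll gametes: AHCl×2, AHcl×2, AhCl×2, Ahcl×2, aHCl×2, aHcl×2, ahCl×2, ahcl×2
AahhCcLl×AaHhCcll grid (16·16=256): AAHhCCLl=4 AAHhCCll=4 AAHhCcLl=8 AAHhCcll=8 AAHhccLl=4 AAHhccll=4 AAhhCCLl=4 AAhhCCll=4 AAhhCcLl=8 AAhhCcll=8 AAhhccLl=4 AAhhccll=4 AaHhCCLl=8 AaHhCCll=8 AaHhCcLl=16 AaHhCcll=16 AaHhccLl=8 AaHhccll=8 AahhCCLl=8 AahhCCll=8 AahhCcLl=16 AahhCcll=16 AahhccLl=8 Aahhccll=8 aaHhCCLl=4 aaHhCCll=4 aaHhCcLl=8 aaHhCcll=8 aaHhccLl=4 aaHhccll=4 aahhCCLl=4 aahhCCll=4 aahhCcLl=8 aahhCcll=8 aahhccLl=4 aahhccll=4
aa H_ cc ll hits 4/256; gcd=4; 4÷4/256÷4 = 1/64

P(aa H_ cc ll) = 1/64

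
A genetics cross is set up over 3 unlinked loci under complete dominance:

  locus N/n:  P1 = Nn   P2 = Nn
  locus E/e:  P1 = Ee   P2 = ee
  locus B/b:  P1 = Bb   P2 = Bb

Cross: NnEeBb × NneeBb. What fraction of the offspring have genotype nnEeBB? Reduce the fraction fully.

NnEeBb gametes: NEB×1, NEb×1, NeB×1, Neb×1, nEB×1, nEb×1, neB×1, neb×1
NneeBb gametes: NeB×2, Neb×2, neB×2, neb×2
NnEeBb×NneeBb grid (8·8=64): NNEeBB=2 NNEeBb=4 NNEebb=2 NNeeBB=2 NNeeBb=4 NNeebb=2 NnEeBB=4 NnEeBb=8 NnEebb=4 NneeBB=4 NneeBb=8 Nneebb=4 nnEeBB=2 nnEeBb=4 nnEebb=2 nneeBB=2 nneeBb=4 nneebb=2
nnEeBB hits 2/64; gcd=2; 2÷2/64÷2 = 1/32

P(nnEeBB) = 1/32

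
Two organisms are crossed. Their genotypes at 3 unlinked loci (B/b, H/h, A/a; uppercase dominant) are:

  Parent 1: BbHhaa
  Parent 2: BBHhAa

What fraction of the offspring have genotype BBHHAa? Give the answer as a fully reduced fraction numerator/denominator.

P(BBHHAa) = 1/16

BbHhaa gametes: BHa×2, Bha×2, bHa×2, bha×2
BBHhAa gametes: BHA×2, BHa×2, BhA×2, Bha×2
BbHhaa×BBHhAa grid (8·8=64): BBHHAa=4 BBHHaa=4 BBHhAa=8 BBHhaa=8 BBhhAa=4 BBhhaa=4 BbHHAa=4 BbHHaa=4 BbHhAa=8 BbHhaa=8 BbhhAa=4 Bbhhaa=4
BBHHAa hits 4/64; gcd=4; 4÷4/64÷4 = 1/16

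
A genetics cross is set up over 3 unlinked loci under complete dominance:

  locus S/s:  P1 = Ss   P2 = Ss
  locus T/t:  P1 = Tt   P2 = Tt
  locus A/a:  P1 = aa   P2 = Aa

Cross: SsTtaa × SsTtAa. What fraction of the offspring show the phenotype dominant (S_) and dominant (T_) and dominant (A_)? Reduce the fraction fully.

SsTtaa gametes: STa×2, Sta×2, sTa×2, sta×2
SsTtAa gametes: STA×1, STa×1, StA×1, Sta×1, sTA×1, sTa×1, stA×1, sta×1
SsTtaa×SsTtAa grid (8·8=64): SSTTAa=2 SSTTaa=2 SSTtAa=4 SSTtaa=4 SSttAa=2 SSttaa=2 SsTTAa=4 SsTTaa=4 SsTtAa=8 SsTtaa=8 SsttAa=4 Ssttaa=4 ssTTAa=2 ssTTaa=2 ssTtAa=4 ssTtaa=4 ssttAa=2 ssttaa=2
S_ T_ A_ hits 18/64; gcd=2; 18÷2/64÷2 = 9/32

P(S_ T_ A_) = 9/32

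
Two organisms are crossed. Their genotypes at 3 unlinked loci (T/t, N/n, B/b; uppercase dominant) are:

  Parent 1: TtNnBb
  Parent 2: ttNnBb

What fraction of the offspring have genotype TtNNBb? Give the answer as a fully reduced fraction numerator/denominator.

TtNnBb gametes: TNB×1, TNb×1, TnB×1, Tnb×1, tNB×1, tNb×1, tnB×1, tnb×1
ttNnBb gametes: tNB×2, tNb×2, tnB×2, tnb×2
TtNnBb×ttNnBb grid (8·8=64): TtNNBB=2 TtNNBb=4 TtNNbb=2 TtNnBB=4 TtNnBb=8 TtNnbb=4 TtnnBB=2 TtnnBb=4 Ttnnbb=2 ttNNBB=2 ttNNBb=4 ttNNbb=2 ttNnBB=4 ttNnBb=8 ttNnbb=4 ttnnBB=2 ttnnBb=4 ttnnbb=2
TtNNBb hits 4/64; gcd=4; 4÷4/64÷4 = 1/16

P(TtNNBb) = 1/16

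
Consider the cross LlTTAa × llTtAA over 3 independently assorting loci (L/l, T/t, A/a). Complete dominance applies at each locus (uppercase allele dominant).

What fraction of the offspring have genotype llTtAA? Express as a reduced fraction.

P(llTtAA) = 1/8

LlTTAa gametes: LTA×2, LTa×2, lTA×2, lTa×2
llTtAA gametes: lTA×4, ltA×4
LlTTAa×llTtAA grid (8·8=64): LlTTAA=8 LlTTAa=8 LlTtAA=8 LlTtAa=8 llTTAA=8 llTTAa=8 llTtAA=8 llTtAa=8
llTtAA hits 8/64; gcd=8; 8÷8/64÷8 = 1/8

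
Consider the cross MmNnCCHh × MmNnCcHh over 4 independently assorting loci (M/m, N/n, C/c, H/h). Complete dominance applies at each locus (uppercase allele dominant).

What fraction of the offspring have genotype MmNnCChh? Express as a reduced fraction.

MmNnCCHh gametes: MNCH×2, MNCh×2, MnCH×2, MnCh×2, mNCH×2, mNCh×2, mnCH×2, mnCh×2
MmNnCcHh gametes: MNCH×1, MNCh×1, MNcH×1, MNch×1, MnCH×1, MnCh×1, MncH×1, Mnch×1, mNCH×1, mNCh×1, mNcH×1, mNch×1, mnCH×1, mnCh×1, mncH×1, mnch×1
MmNnCCHh×MmNnCcHh grid (16·16=256): MMNNCCHH=2 MMNNCCHh=4 MMNNCChh=2 MMNNCcHH=2 MMNNCcHh=4 MMNNCchh=2 MMNnCCHH=4 MMNnCCHh=8 MMNnCChh=4 MMNnCcHH=4 MMNnCcHh=8 MMNnCchh=4 MMnnCCHH=2 MMnnCCHh=4 MMnnCChh=2 MMnnCcHH=2 MMnnCcHh=4 MMnnCchh=2 MmNNCCHH=4 MmNNCCHh=8 MmNNCChh=4 MmNNCcHH=4 MmNNCcHh=8 MmNNCchh=4 MmNnCCHH=8 MmNnCCHh=16 MmNnCChh=8 MmNnCcHH=8 MmNnCcHh=16 MmNnCchh=8 MmnnCCHH=4 MmnnCCHh=8 MmnnCChh=4 MmnnCcHH=4 MmnnCcHh=8 MmnnCchh=4 mmNNCCHH=2 mmNNCCHh=4 mmNNCChh=2 mmNNCcHH=2 mmNNCcHh=4 mmNNCchh=2 mmNnCCHH=4 mmNnCCHh=8 mmNnCChh=4 mmNnCcHH=4 mmNnCcHh=8 mmNnCchh=4 mmnnCCHH=2 mmnnCCHh=4 mmnnCChh=2 mmnnCcHH=2 mmnnCcHh=4 mmnnCchh=2
MmNnCChh hits 8/256; gcd=8; 8÷8/256÷8 = 1/32

P(MmNnCChh) = 1/32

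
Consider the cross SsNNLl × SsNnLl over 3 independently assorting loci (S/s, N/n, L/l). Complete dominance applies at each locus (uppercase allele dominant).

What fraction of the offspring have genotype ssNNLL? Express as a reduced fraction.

SsNNLl gametes: SNL×2, SNl×2, sNL×2, sNl×2
SsNnLl gametes: SNL×1, SNl×1, SnL×1, Snl×1, sNL×1, sNl×1, snL×1, snl×1
SsNNLl×SsNnLl grid (8·8=64): SSNNLL=2 SSNNLl=4 SSNNll=2 SSNnLL=2 SSNnLl=4 SSNnll=2 SsNNLL=4 SsNNLl=8 SsNNll=4 SsNnLL=4 SsNnLl=8 SsNnll=4 ssNNLL=2 ssNNLl=4 ssNNll=2 ssNnLL=2 ssNnLl=4 ssNnll=2
ssNNLL hits 2/64; gcd=2; 2÷2/64÷2 = 1/32

P(ssNNLL) = 1/32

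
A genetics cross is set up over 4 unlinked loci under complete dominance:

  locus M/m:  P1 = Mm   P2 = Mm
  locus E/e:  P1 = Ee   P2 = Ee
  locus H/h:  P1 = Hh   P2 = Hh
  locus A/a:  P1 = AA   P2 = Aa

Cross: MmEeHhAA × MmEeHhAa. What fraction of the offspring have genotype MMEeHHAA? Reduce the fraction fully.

P(MMEeHHAA) = 1/64

MmEeHhAA gametes: MEHA×2, MEhA×2, MeHA×2, MehA×2, mEHA×2, mEhA×2, meHA×2, mehA×2
MmEeHhAa gametes: MEHA×1, MEHa×1, MEhA×1, MEha×1, MeHA×1, MeHa×1, MehA×1, Meha×1, mEHA×1, mEHa×1, mEhA×1, mEha×1, meHA×1, meHa×1, mehA×1, meha×1
MmEeHhAA×MmEeHhAa grid (16·16=256): MMEEHHAA=2 MMEEHHAa=2 MMEEHhAA=4 MMEEHhAa=4 MMEEhhAA=2 MMEEhhAa=2 MMEeHHAA=4 MMEeHHAa=4 MMEeHhAA=8 MMEeHhAa=8 MMEehhAA=4 MMEehhAa=4 MMeeHHAA=2 MMeeHHAa=2 MMeeHhAA=4 MMeeHhAa=4 MMeehhAA=2 MMeehhAa=2 MmEEHHAA=4 MmEEHHAa=4 MmEEHhAA=8 MmEEHhAa=8 MmEEhhAA=4 MmEEhhAa=4 MmEeHHAA=8 MmEeHHAa=8 MmEeHhAA=16 MmEeHhAa=16 MmEehhAA=8 MmEehhAa=8 MmeeHHAA=4 MmeeHHAa=4 MmeeHhAA=8 MmeeHhAa=8 MmeehhAA=4 MmeehhAa=4 mmEEHHAA=2 mmEEHHAa=2 mmEEHhAA=4 mmEEHhAa=4 mmEEhhAA=2 mmEEhhAa=2 mmEeHHAA=4 mmEeHHAa=4 mmEeHhAA=8 mmEeHhAa=8 mmEehhAA=4 mmEehhAa=4 mmeeHHAA=2 mmeeHHAa=2 mmeeHhAA=4 mmeeHhAa=4 mmeehhAA=2 mmeehhAa=2
MMEeHHAA hits 4/256; gcd=4; 4÷4/256÷4 = 1/64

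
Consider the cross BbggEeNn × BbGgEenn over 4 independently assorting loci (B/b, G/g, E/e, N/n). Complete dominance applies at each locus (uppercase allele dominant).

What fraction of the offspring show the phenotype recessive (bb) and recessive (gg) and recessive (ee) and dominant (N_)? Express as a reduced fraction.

BbggEeNn gametes: BgEN×2, BgEn×2, BgeN×2, Bgen×2, bgEN×2, bgEn×2, bgeN×2, bgen×2
BbGgEenn gametes: BGEn×2, BGen×2, BgEn×2, Bgen×2, bGEn×2, bGen×2, bgEn×2, bgen×2
BbggEeNn×BbGgEenn grid (16·16=256): BBGgEENn=4 BBGgEEnn=4 BBGgEeNn=8 BBGgEenn=8 BBGgeeNn=4 BBGgeenn=4 BBggEENn=4 BBggEEnn=4 BBggEeNn=8 BBggEenn=8 BBggeeNn=4 BBggeenn=4 BbGgEENn=8 BbGgEEnn=8 BbGgEeNn=16 BbGgEenn=16 BbGgeeNn=8 BbGgeenn=8 BbggEENn=8 BbggEEnn=8 BbggEeNn=16 BbggEenn=16 BbggeeNn=8 Bbggeenn=8 bbGgEENn=4 bbGgEEnn=4 bbGgEeNn=8 bbGgEenn=8 bbGgeeNn=4 bbGgeenn=4 bbggEENn=4 bbggEEnn=4 bbggEeNn=8 bbggEenn=8 bbggeeNn=4 bbggeenn=4
bb gg ee N_ hits 4/256; gcd=4; 4÷4/256÷4 = 1/64

P(bb gg ee N_) = 1/64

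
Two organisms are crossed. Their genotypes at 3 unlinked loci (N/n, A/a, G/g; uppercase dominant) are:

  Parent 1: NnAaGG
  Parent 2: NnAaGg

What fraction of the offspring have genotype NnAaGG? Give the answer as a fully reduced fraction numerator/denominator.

NnAaGG gametes: NAG×2, NaG×2, nAG×2, naG×2
NnAaGg gametes: NAG×1, NAg×1, NaG×1, Nag×1, nAG×1, nAg×1, naG×1, nag×1
NnAaGG×NnAaGg grid (8·8=64): NNAAGG=2 NNAAGg=2 NNAaGG=4 NNAaGg=4 NNaaGG=2 NNaaGg=2 NnAAGG=4 NnAAGg=4 NnAaGG=8 NnAaGg=8 NnaaGG=4 NnaaGg=4 nnAAGG=2 nnAAGg=2 nnAaGG=4 nnAaGg=4 nnaaGG=2 nnaaGg=2
NnAaGG hits 8/64; gcd=8; 8÷8/64÷8 = 1/8

P(NnAaGG) = 1/8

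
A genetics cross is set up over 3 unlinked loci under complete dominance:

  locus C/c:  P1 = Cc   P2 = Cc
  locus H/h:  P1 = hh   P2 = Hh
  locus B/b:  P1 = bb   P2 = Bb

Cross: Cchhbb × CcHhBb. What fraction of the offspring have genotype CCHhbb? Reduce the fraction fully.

Cchhbb gametes: Chb×4, chb×4
CcHhBb gametes: CHB×1, CHb×1, ChB×1, Chb×1, cHB×1, cHb×1, chB×1, chb×1
Cchhbb×CcHhBb grid (8·8=64): CCHhBb=4 CCHhbb=4 CChhBb=4 CChhbb=4 CcHhBb=8 CcHhbb=8 CchhBb=8 Cchhbb=8 ccHhBb=4 ccHhbb=4 cchhBb=4 cchhbb=4
CCHhbb hits 4/64; gcd=4; 4÷4/64÷4 = 1/16

P(CCHhbb) = 1/16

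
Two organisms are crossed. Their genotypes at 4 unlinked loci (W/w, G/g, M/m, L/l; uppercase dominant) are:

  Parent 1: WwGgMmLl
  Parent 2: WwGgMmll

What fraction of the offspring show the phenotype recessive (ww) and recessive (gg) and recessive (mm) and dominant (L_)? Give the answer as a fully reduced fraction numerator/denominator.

WwGgMmLl gametes: WGML×1, WGMl×1, WGmL×1, WGml×1, WgML×1, WgMl×1, WgmL×1, Wgml×1, wGML×1, wGMl×1, wGmL×1, wGml×1, wgML×1, wgMl×1, wgmL×1, wgml×1
WwGgMmll gametes: WGMl×2, WGml×2, WgMl×2, Wgml×2, wGMl×2, wGml×2, wgMl×2, wgml×2
WwGgMmLl×WwGgMmll grid (16·16=256): WWGGMMLl=2 WWGGMMll=2 WWGGMmLl=4 WWGGMmll=4 WWGGmmLl=2 WWGGmmll=2 WWGgMMLl=4 WWGgMMll=4 WWGgMmLl=8 WWGgMmll=8 WWGgmmLl=4 WWGgmmll=4 WWggMMLl=2 WWggMMll=2 WWggMmLl=4 WWggMmll=4 WWggmmLl=2 WWggmmll=2 WwGGMMLl=4 WwGGMMll=4 WwGGMmLl=8 WwGGMmll=8 WwGGmmLl=4 WwGGmmll=4 WwGgMMLl=8 WwGgMMll=8 WwGgMmLl=16 WwGgMmll=16 WwGgmmLl=8 WwGgmmll=8 WwggMMLl=4 WwggMMll=4 WwggMmLl=8 WwggMmll=8 WwggmmLl=4 Wwggmmll=4 wwGGMMLl=2 wwGGMMll=2 wwGGMmLl=4 wwGGMmll=4 wwGGmmLl=2 wwGGmmll=2 wwGgMMLl=4 wwGgMMll=4 wwGgMmLl=8 wwGgMmll=8 wwGgmmLl=4 wwGgmmll=4 wwggMMLl=2 wwggMMll=2 wwggMmLl=4 wwggMmll=4 wwggmmLl=2 wwggmmll=2
ww gg mm L_ hits 2/256; gcd=2; 2÷2/256÷2 = 1/128

P(ww gg mm L_) = 1/128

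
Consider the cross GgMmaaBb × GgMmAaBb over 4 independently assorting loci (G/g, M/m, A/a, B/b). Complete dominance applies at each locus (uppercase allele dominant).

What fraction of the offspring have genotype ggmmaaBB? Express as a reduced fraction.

GgMmaaBb gametes: GMaB×2, GMab×2, GmaB×2, Gmab×2, gMaB×2, gMab×2, gmaB×2, gmab×2
GgMmAaBb gametes: GMAB×1, GMAb×1, GMaB×1, GMab×1, GmAB×1, GmAb×1, GmaB×1, Gmab×1, gMAB×1, gMAb×1, gMaB×1, gMab×1, gmAB×1, gmAb×1, gmaB×1, gmab×1
GgMmaaBb×GgMmAaBb grid (16·16=256): GGMMAaBB=2 GGMMAaBb=4 GGMMAabb=2 GGMMaaBB=2 GGMMaaBb=4 GGMMaabb=2 GGMmAaBB=4 GGMmAaBb=8 GGMmAabb=4 GGMmaaBB=4 GGMmaaBb=8 GGMmaabb=4 GGmmAaBB=2 GGmmAaBb=4 GGmmAabb=2 GGmmaaBB=2 GGmmaaBb=4 GGmmaabb=2 GgMMAaBB=4 GgMMAaBb=8 GgMMAabb=4 GgMMaaBB=4 GgMMaaBb=8 GgMMaabb=4 GgMmAaBB=8 GgMmAaBb=16 GgMmAabb=8 GgMmaaBB=8 GgMmaaBb=16 GgMmaabb=8 GgmmAaBB=4 GgmmAaBb=8 GgmmAabb=4 GgmmaaBB=4 GgmmaaBb=8 Ggmmaabb=4 ggMMAaBB=2 ggMMAaBb=4 ggMMAabb=2 ggMMaaBB=2 ggMMaaBb=4 ggMMaabb=2 ggMmAaBB=4 ggMmAaBb=8 ggMmAabb=4 ggMmaaBB=4 ggMmaaBb=8 ggMmaabb=4 ggmmAaBB=2 ggmmAaBb=4 ggmmAabb=2 ggmmaaBB=2 ggmmaaBb=4 ggmmaabb=2
ggmmaaBB hits 2/256; gcd=2; 2÷2/256÷2 = 1/128

P(ggmmaaBB) = 1/128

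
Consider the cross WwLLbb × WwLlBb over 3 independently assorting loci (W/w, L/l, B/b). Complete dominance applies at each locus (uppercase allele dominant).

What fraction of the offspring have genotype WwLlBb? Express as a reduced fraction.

WwLLbb gametes: WLb×4, wLb×4
WwLlBb gametes: WLB×1, WLb×1, WlB×1, Wlb×1, wLB×1, wLb×1, wlB×1, wlb×1
WwLLbb×WwLlBb grid (8·8=64): WWLLBb=4 WWLLbb=4 WWLlBb=4 WWLlbb=4 WwLLBb=8 WwLLbb=8 WwLlBb=8 WwLlbb=8 wwLLBb=4 wwLLbb=4 wwLlBb=4 wwLlbb=4
WwLlBb hits 8/64; gcd=8; 8÷8/64÷8 = 1/8

P(WwLlBb) = 1/8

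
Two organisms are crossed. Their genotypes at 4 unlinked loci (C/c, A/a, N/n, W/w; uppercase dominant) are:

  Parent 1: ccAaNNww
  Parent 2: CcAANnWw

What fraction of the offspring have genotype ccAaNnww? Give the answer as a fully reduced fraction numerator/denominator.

P(ccAaNnww) = 1/16

ccAaNNww gametes: cANw×8, caNw×8
CcAANnWw gametes: CANW×2, CANw×2, CAnW×2, CAnw×2, cANW×2, cANw×2, cAnW×2, cAnw×2
ccAaNNww×CcAANnWw grid (16·16=256): CcAANNWw=16 CcAANNww=16 CcAANnWw=16 CcAANnww=16 CcAaNNWw=16 CcAaNNww=16 CcAaNnWw=16 CcAaNnww=16 ccAANNWw=16 ccAANNww=16 ccAANnWw=16 ccAANnww=16 ccAaNNWw=16 ccAaNNww=16 ccAaNnWw=16 ccAaNnww=16
ccAaNnww hits 16/256; gcd=16; 16÷16/256÷16 = 1/16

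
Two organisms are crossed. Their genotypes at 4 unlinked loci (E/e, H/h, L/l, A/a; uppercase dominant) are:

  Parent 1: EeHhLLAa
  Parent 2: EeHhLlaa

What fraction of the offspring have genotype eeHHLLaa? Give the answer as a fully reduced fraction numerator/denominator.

P(eeHHLLaa) = 1/64

EeHhLLAa gametes: EHLA×2, EHLa×2, EhLA×2, EhLa×2, eHLA×2, eHLa×2, ehLA×2, ehLa×2
EeHhLlaa gametes: EHLa×2, EHla×2, EhLa×2, Ehla×2, eHLa×2, eHla×2, ehLa×2, ehla×2
EeHhLLAa×EeHhLlaa grid (16·16=256): EEHHLLAa=4 EEHHLLaa=4 EEHHLlAa=4 EEHHLlaa=4 EEHhLLAa=8 EEHhLLaa=8 EEHhLlAa=8 EEHhLlaa=8 EEhhLLAa=4 EEhhLLaa=4 EEhhLlAa=4 EEhhLlaa=4 EeHHLLAa=8 EeHHLLaa=8 EeHHLlAa=8 EeHHLlaa=8 EeHhLLAa=16 EeHhLLaa=16 EeHhLlAa=16 EeHhLlaa=16 EehhLLAa=8 EehhLLaa=8 EehhLlAa=8 EehhLlaa=8 eeHHLLAa=4 eeHHLLaa=4 eeHHLlAa=4 eeHHLlaa=4 eeHhLLAa=8 eeHhLLaa=8 eeHhLlAa=8 eeHhLlaa=8 eehhLLAa=4 eehhLLaa=4 eehhLlAa=4 eehhLlaa=4
eeHHLLaa hits 4/256; gcd=4; 4÷4/256÷4 = 1/64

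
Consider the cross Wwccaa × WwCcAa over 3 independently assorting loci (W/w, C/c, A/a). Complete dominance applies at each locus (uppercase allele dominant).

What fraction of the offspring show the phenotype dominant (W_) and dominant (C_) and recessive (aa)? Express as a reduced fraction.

P(W_ C_ aa) = 3/16

Wwccaa gametes: Wca×4, wca×4
WwCcAa gametes: WCA×1, WCa×1, WcA×1, Wca×1, wCA×1, wCa×1, wcA×1, wca×1
Wwccaa×WwCcAa grid (8·8=64): WWCcAa=4 WWCcaa=4 WWccAa=4 WWccaa=4 WwCcAa=8 WwCcaa=8 WwccAa=8 Wwccaa=8 wwCcAa=4 wwCcaa=4 wwccAa=4 wwccaa=4
W_ C_ aa hits 12/64; gcd=4; 12÷4/64÷4 = 3/16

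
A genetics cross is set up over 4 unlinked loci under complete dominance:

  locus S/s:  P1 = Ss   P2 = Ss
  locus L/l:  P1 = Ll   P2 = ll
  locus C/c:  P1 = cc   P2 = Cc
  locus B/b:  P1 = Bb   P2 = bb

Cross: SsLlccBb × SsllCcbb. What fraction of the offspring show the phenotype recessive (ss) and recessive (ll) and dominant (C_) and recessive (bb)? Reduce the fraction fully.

P(ss ll C_ bb) = 1/32

SsLlccBb gametes: SLcB×2, SLcb×2, SlcB×2, Slcb×2, sLcB×2, sLcb×2, slcB×2, slcb×2
SsllCcbb gametes: SlCb×4, Slcb×4, slCb×4, slcb×4
SsLlccBb×SsllCcbb grid (16·16=256): SSLlCcBb=8 SSLlCcbb=8 SSLlccBb=8 SSLlccbb=8 SSllCcBb=8 SSllCcbb=8 SSllccBb=8 SSllccbb=8 SsLlCcBb=16 SsLlCcbb=16 SsLlccBb=16 SsLlccbb=16 SsllCcBb=16 SsllCcbb=16 SsllccBb=16 Ssllccbb=16 ssLlCcBb=8 ssLlCcbb=8 ssLlccBb=8 ssLlccbb=8 ssllCcBb=8 ssllCcbb=8 ssllccBb=8 ssllccbb=8
ss ll C_ bb hits 8/256; gcd=8; 8÷8/256÷8 = 1/32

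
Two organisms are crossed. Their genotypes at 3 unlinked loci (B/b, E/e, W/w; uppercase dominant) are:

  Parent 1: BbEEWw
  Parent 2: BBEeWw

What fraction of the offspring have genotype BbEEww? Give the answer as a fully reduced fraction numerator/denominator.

P(BbEEww) = 1/16

BbEEWw gametes: BEW×2, BEw×2, bEW×2, bEw×2
BBEeWw gametes: BEW×2, BEw×2, BeW×2, Bew×2
BbEEWw×BBEeWw grid (8·8=64): BBEEWW=4 BBEEWw=8 BBEEww=4 BBEeWW=4 BBEeWw=8 BBEeww=4 BbEEWW=4 BbEEWw=8 BbEEww=4 BbEeWW=4 BbEeWw=8 BbEeww=4
BbEEww hits 4/64; gcd=4; 4÷4/64÷4 = 1/16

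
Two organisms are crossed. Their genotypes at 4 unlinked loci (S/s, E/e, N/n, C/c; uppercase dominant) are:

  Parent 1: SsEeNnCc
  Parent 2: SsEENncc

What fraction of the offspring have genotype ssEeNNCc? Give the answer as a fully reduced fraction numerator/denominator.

P(ssEeNNCc) = 1/64

SsEeNnCc gametes: SENC×1, SENc×1, SEnC×1, SEnc×1, SeNC×1, SeNc×1, SenC×1, Senc×1, sENC×1, sENc×1, sEnC×1, sEnc×1, seNC×1, seNc×1, senC×1, senc×1
SsEENncc gametes: SENc×4, SEnc×4, sENc×4, sEnc×4
SsEeNnCc×SsEENncc grid (16·16=256): SSEENNCc=4 SSEENNcc=4 SSEENnCc=8 SSEENncc=8 SSEEnnCc=4 SSEEnncc=4 SSEeNNCc=4 SSEeNNcc=4 SSEeNnCc=8 SSEeNncc=8 SSEennCc=4 SSEenncc=4 SsEENNCc=8 SsEENNcc=8 SsEENnCc=16 SsEENncc=16 SsEEnnCc=8 SsEEnncc=8 SsEeNNCc=8 SsEeNNcc=8 SsEeNnCc=16 SsEeNncc=16 SsEennCc=8 SsEenncc=8 ssEENNCc=4 ssEENNcc=4 ssEENnCc=8 ssEENncc=8 ssEEnnCc=4 ssEEnncc=4 ssEeNNCc=4 ssEeNNcc=4 ssEeNnCc=8 ssEeNncc=8 ssEennCc=4 ssEenncc=4
ssEeNNCc hits 4/256; gcd=4; 4÷4/256÷4 = 1/64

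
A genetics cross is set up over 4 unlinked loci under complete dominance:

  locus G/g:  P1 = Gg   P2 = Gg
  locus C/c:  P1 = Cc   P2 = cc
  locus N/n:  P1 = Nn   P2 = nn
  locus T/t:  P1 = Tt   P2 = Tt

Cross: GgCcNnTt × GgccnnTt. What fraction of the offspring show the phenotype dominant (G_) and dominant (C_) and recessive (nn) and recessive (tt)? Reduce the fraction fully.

GgCcNnTt gametes: GCNT×1, GCNt×1, GCnT×1, GCnt×1, GcNT×1, GcNt×1, GcnT×1, Gcnt×1, gCNT×1, gCNt×1, gCnT×1, gCnt×1, gcNT×1, gcNt×1, gcnT×1, gcnt×1
GgccnnTt gametes: GcnT×4, Gcnt×4, gcnT×4, gcnt×4
GgCcNnTt×GgccnnTt grid (16·16=256): GGCcNnTT=4 GGCcNnTt=8 GGCcNntt=4 GGCcnnTT=4 GGCcnnTt=8 GGCcnntt=4 GGccNnTT=4 GGccNnTt=8 GGccNntt=4 GGccnnTT=4 GGccnnTt=8 GGccnntt=4 GgCcNnTT=8 GgCcNnTt=16 GgCcNntt=8 GgCcnnTT=8 GgCcnnTt=16 GgCcnntt=8 GgccNnTT=8 GgccNnTt=16 GgccNntt=8 GgccnnTT=8 GgccnnTt=16 Ggccnntt=8 ggCcNnTT=4 ggCcNnTt=8 ggCcNntt=4 ggCcnnTT=4 ggCcnnTt=8 ggCcnntt=4 ggccNnTT=4 ggccNnTt=8 ggccNntt=4 ggccnnTT=4 ggccnnTt=8 ggccnntt=4
G_ C_ nn tt hits 12/256; gcd=4; 12÷4/256÷4 = 3/64

P(G_ C_ nn tt) = 3/64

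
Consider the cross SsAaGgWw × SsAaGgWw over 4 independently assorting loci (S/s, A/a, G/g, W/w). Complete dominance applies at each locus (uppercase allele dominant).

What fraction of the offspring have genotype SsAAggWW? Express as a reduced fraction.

P(SsAAggWW) = 1/128

SsAaGgWw gametes: SAGW×1, SAGw×1, SAgW×1, SAgw×1, SaGW×1, SaGw×1, SagW×1, Sagw×1, sAGW×1, sAGw×1, sAgW×1, sAgw×1, saGW×1, saGw×1, sagW×1, sagw×1
SsAaGgWw gametes: SAGW×1, SAGw×1, SAgW×1, SAgw×1, SaGW×1, SaGw×1, SagW×1, Sagw×1, sAGW×1, sAGw×1, sAgW×1, sAgw×1, saGW×1, saGw×1, sagW×1, sagw×1
SsAaGgWw×SsAaGgWw grid (16·16=256): SSAAGGWW=1 SSAAGGWw=2 SSAAGGww=1 SSAAGgWW=2 SSAAGgWw=4 SSAAGgww=2 SSAAggWW=1 SSAAggWw=2 SSAAggww=1 SSAaGGWW=2 SSAaGGWw=4 SSAaGGww=2 SSAaGgWW=4 SSAaGgWw=8 SSAaGgww=4 SSAaggWW=2 SSAaggWw=4 SSAaggww=2 SSaaGGWW=1 SSaaGGWw=2 SSaaGGww=1 SSaaGgWW=2 SSaaGgWw=4 SSaaGgww=2 SSaaggWW=1 SSaaggWw=2 SSaaggww=1 SsAAGGWW=2 SsAAGGWw=4 SsAAGGww=2 SsAAGgWW=4 SsAAGgWw=8 SsAAGgww=4 SsAAggWW=2 SsAAggWw=4 SsAAggww=2 SsAaGGWW=4 SsAaGGWw=8 SsAaGGww=4 SsAaGgWW=8 SsAaGgWw=16 SsAaGgww=8 SsAaggWW=4 SsAaggWw=8 SsAaggww=4 SsaaGGWW=2 SsaaGGWw=4 SsaaGGww=2 SsaaGgWW=4 SsaaGgWw=8 SsaaGgww=4 SsaaggWW=2 SsaaggWw=4 Ssaaggww=2 ssAAGGWW=1 ssAAGGWw=2 ssAAGGww=1 ssAAGgWW=2 ssAAGgWw=4 ssAAGgww=2 ssAAggWW=1 ssAAggWw=2 ssAAggww=1 ssAaGGWW=2 ssAaGGWw=4 ssAaGGww=2 ssAaGgWW=4 ssAaGgWw=8 ssAaGgww=4 ssAaggWW=2 ssAaggWw=4 ssAaggww=2 ssaaGGWW=1 ssaaGGWw=2 ssaaGGww=1 ssaaGgWW=2 ssaaGgWw=4 ssaaGgww=2 ssaaggWW=1 ssaaggWw=2 ssaaggww=1
SsAAggWW hits 2/256; gcd=2; 2÷2/256÷2 = 1/128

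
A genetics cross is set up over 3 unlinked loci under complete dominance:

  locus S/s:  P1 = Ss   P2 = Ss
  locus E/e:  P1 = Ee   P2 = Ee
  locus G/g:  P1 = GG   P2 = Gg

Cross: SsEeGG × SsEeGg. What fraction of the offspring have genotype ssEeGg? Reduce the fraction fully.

SsEeGG gametes: SEG×2, SeG×2, sEG×2, seG×2
SsEeGg gametes: SEG×1, SEg×1, SeG×1, Seg×1, sEG×1, sEg×1, seG×1, seg×1
SsEeGG×SsEeGg grid (8·8=64): SSEEGG=2 SSEEGg=2 SSEeGG=4 SSEeGg=4 SSeeGG=2 SSeeGg=2 SsEEGG=4 SsEEGg=4 SsEeGG=8 SsEeGg=8 SseeGG=4 SseeGg=4 ssEEGG=2 ssEEGg=2 ssEeGG=4 ssEeGg=4 sseeGG=2 sseeGg=2
ssEeGg hits 4/64; gcd=4; 4÷4/64÷4 = 1/16

P(ssEeGg) = 1/16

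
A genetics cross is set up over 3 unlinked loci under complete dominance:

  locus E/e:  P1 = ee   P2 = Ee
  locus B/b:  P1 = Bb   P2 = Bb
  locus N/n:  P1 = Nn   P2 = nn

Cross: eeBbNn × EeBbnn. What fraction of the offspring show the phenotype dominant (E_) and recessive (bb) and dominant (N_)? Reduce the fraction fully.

eeBbNn gametes: eBN×2, eBn×2, ebN×2, ebn×2
EeBbnn gametes: EBn×2, Ebn×2, eBn×2, ebn×2
eeBbNn×EeBbnn grid (8·8=64): EeBBNn=4 EeBBnn=4 EeBbNn=8 EeBbnn=8 EebbNn=4 Eebbnn=4 eeBBNn=4 eeBBnn=4 eeBbNn=8 eeBbnn=8 eebbNn=4 eebbnn=4
E_ bb N_ hits 4/64; gcd=4; 4÷4/64÷4 = 1/16

P(E_ bb N_) = 1/16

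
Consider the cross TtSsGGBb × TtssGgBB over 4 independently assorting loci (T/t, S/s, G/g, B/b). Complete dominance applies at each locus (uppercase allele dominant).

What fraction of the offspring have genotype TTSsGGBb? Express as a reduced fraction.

TtSsGGBb gametes: TSGB×2, TSGb×2, TsGB×2, TsGb×2, tSGB×2, tSGb×2, tsGB×2, tsGb×2
TtssGgBB gametes: TsGB×4, TsgB×4, tsGB×4, tsgB×4
TtSsGGBb×TtssGgBB grid (16·16=256): TTSsGGBB=8 TTSsGGBb=8 TTSsGgBB=8 TTSsGgBb=8 TTssGGBB=8 TTssGGBb=8 TTssGgBB=8 TTssGgBb=8 TtSsGGBB=16 TtSsGGBb=16 TtSsGgBB=16 TtSsGgBb=16 TtssGGBB=16 TtssGGBb=16 TtssGgBB=16 TtssGgBb=16 ttSsGGBB=8 ttSsGGBb=8 ttSsGgBB=8 ttSsGgBb=8 ttssGGBB=8 ttssGGBb=8 ttssGgBB=8 ttssGgBb=8
TTSsGGBb hits 8/256; gcd=8; 8÷8/256÷8 = 1/32

P(TTSsGGBb) = 1/32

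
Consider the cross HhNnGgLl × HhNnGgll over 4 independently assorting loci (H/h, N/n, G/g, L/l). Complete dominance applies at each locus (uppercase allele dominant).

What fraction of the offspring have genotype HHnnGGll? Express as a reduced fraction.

P(HHnnGGll) = 1/128

HhNnGgLl gametes: HNGL×1, HNGl×1, HNgL×1, HNgl×1, HnGL×1, HnGl×1, HngL×1, Hngl×1, hNGL×1, hNGl×1, hNgL×1, hNgl×1, hnGL×1, hnGl×1, hngL×1, hngl×1
HhNnGgll gametes: HNGl×2, HNgl×2, HnGl×2, Hngl×2, hNGl×2, hNgl×2, hnGl×2, hngl×2
HhNnGgLl×HhNnGgll grid (16·16=256): HHNNGGLl=2 HHNNGGll=2 HHNNGgLl=4 HHNNGgll=4 HHNNggLl=2 HHNNggll=2 HHNnGGLl=4 HHNnGGll=4 HHNnGgLl=8 HHNnGgll=8 HHNnggLl=4 HHNnggll=4 HHnnGGLl=2 HHnnGGll=2 HHnnGgLl=4 HHnnGgll=4 HHnnggLl=2 HHnnggll=2 HhNNGGLl=4 HhNNGGll=4 HhNNGgLl=8 HhNNGgll=8 HhNNggLl=4 HhNNggll=4 HhNnGGLl=8 HhNnGGll=8 HhNnGgLl=16 HhNnGgll=16 HhNnggLl=8 HhNnggll=8 HhnnGGLl=4 HhnnGGll=4 HhnnGgLl=8 HhnnGgll=8 HhnnggLl=4 Hhnnggll=4 hhNNGGLl=2 hhNNGGll=2 hhNNGgLl=4 hhNNGgll=4 hhNNggLl=2 hhNNggll=2 hhNnGGLl=4 hhNnGGll=4 hhNnGgLl=8 hhNnGgll=8 hhNnggLl=4 hhNnggll=4 hhnnGGLl=2 hhnnGGll=2 hhnnGgLl=4 hhnnGgll=4 hhnnggLl=2 hhnnggll=2
HHnnGGll hits 2/256; gcd=2; 2÷2/256÷2 = 1/128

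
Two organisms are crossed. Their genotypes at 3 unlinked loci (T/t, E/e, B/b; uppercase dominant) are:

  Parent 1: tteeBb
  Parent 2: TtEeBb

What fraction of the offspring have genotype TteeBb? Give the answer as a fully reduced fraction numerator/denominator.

P(TteeBb) = 1/8

tteeBb gametes: teB×4, teb×4
TtEeBb gametes: TEB×1, TEb×1, TeB×1, Teb×1, tEB×1, tEb×1, teB×1, teb×1
tteeBb×TtEeBb grid (8·8=64): TtEeBB=4 TtEeBb=8 TtEebb=4 TteeBB=4 TteeBb=8 Tteebb=4 ttEeBB=4 ttEeBb=8 ttEebb=4 tteeBB=4 tteeBb=8 tteebb=4
TteeBb hits 8/64; gcd=8; 8÷8/64÷8 = 1/8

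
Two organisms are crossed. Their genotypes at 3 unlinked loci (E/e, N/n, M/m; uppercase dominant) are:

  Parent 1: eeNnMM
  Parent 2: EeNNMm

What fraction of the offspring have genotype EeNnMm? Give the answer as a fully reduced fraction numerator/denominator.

eeNnMM gametes: eNM×4, enM×4
EeNNMm gametes: ENM×2, ENm×2, eNM×2, eNm×2
eeNnMM×EeNNMm grid (8·8=64): EeNNMM=8 EeNNMm=8 EeNnMM=8 EeNnMm=8 eeNNMM=8 eeNNMm=8 eeNnMM=8 eeNnMm=8
EeNnMm hits 8/64; gcd=8; 8÷8/64÷8 = 1/8

P(EeNnMm) = 1/8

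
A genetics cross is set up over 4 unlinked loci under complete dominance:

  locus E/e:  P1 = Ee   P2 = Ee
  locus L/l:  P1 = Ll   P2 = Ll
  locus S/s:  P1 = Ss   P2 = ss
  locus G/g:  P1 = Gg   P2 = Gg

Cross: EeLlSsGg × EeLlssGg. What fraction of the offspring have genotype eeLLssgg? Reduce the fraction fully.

EeLlSsGg gametes: ELSG×1, ELSg×1, ELsG×1, ELsg×1, ElSG×1, ElSg×1, ElsG×1, Elsg×1, eLSG×1, eLSg×1, eLsG×1, eLsg×1, elSG×1, elSg×1, elsG×1, elsg×1
EeLlssGg gametes: ELsG×2, ELsg×2, ElsG×2, Elsg×2, eLsG×2, eLsg×2, elsG×2, elsg×2
EeLlSsGg×EeLlssGg grid (16·16=256): EELLSsGG=2 EELLSsGg=4 EELLSsgg=2 EELLssGG=2 EELLssGg=4 EELLssgg=2 EELlSsGG=4 EELlSsGg=8 EELlSsgg=4 EELlssGG=4 EELlssGg=8 EELlssgg=4 EEllSsGG=2 EEllSsGg=4 EEllSsgg=2 EEllssGG=2 EEllssGg=4 EEllssgg=2 EeLLSsGG=4 EeLLSsGg=8 EeLLSsgg=4 EeLLssGG=4 EeLLssGg=8 EeLLssgg=4 EeLlSsGG=8 EeLlSsGg=16 EeLlSsgg=8 EeLlssGG=8 EeLlssGg=16 EeLlssgg=8 EellSsGG=4 EellSsGg=8 EellSsgg=4 EellssGG=4 EellssGg=8 Eellssgg=4 eeLLSsGG=2 eeLLSsGg=4 eeLLSsgg=2 eeLLssGG=2 eeLLssGg=4 eeLLssgg=2 eeLlSsGG=4 eeLlSsGg=8 eeLlSsgg=4 eeLlssGG=4 eeLlssGg=8 eeLlssgg=4 eellSsGG=2 eellSsGg=4 eellSsgg=2 eellssGG=2 eellssGg=4 eellssgg=2
eeLLssgg hits 2/256; gcd=2; 2÷2/256÷2 = 1/128

P(eeLLssgg) = 1/128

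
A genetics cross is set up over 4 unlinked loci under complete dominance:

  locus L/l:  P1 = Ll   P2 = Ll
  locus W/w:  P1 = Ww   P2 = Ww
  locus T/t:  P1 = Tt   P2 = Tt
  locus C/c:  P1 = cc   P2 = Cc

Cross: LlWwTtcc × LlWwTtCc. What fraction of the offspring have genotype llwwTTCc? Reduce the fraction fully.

P(llwwTTCc) = 1/128

LlWwTtcc gametes: LWTc×2, LWtc×2, LwTc×2, Lwtc×2, lWTc×2, lWtc×2, lwTc×2, lwtc×2
LlWwTtCc gametes: LWTC×1, LWTc×1, LWtC×1, LWtc×1, LwTC×1, LwTc×1, LwtC×1, Lwtc×1, lWTC×1, lWTc×1, lWtC×1, lWtc×1, lwTC×1, lwTc×1, lwtC×1, lwtc×1
LlWwTtcc×LlWwTtCc grid (16·16=256): LLWWTTCc=2 LLWWTTcc=2 LLWWTtCc=4 LLWWTtcc=4 LLWWttCc=2 LLWWttcc=2 LLWwTTCc=4 LLWwTTcc=4 LLWwTtCc=8 LLWwTtcc=8 LLWwttCc=4 LLWwttcc=4 LLwwTTCc=2 LLwwTTcc=2 LLwwTtCc=4 LLwwTtcc=4 LLwwttCc=2 LLwwttcc=2 LlWWTTCc=4 LlWWTTcc=4 LlWWTtCc=8 LlWWTtcc=8 LlWWttCc=4 LlWWttcc=4 LlWwTTCc=8 LlWwTTcc=8 LlWwTtCc=16 LlWwTtcc=16 LlWwttCc=8 LlWwttcc=8 LlwwTTCc=4 LlwwTTcc=4 LlwwTtCc=8 LlwwTtcc=8 LlwwttCc=4 Llwwttcc=4 llWWTTCc=2 llWWTTcc=2 llWWTtCc=4 llWWTtcc=4 llWWttCc=2 llWWttcc=2 llWwTTCc=4 llWwTTcc=4 llWwTtCc=8 llWwTtcc=8 llWwttCc=4 llWwttcc=4 llwwTTCc=2 llwwTTcc=2 llwwTtCc=4 llwwTtcc=4 llwwttCc=2 llwwttcc=2
llwwTTCc hits 2/256; gcd=2; 2÷2/256÷2 = 1/128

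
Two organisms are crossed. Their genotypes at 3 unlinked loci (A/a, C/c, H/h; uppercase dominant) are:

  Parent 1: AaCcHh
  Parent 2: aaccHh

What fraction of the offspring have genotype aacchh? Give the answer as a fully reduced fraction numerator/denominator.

AaCcHh gametes: ACH×1, ACh×1, AcH×1, Ach×1, aCH×1, aCh×1, acH×1, ach×1
aaccHh gametes: acH×4, ach×4
AaCcHh×aaccHh grid (8·8=64): AaCcHH=4 AaCcHh=8 AaCchh=4 AaccHH=4 AaccHh=8 Aacchh=4 aaCcHH=4 aaCcHh=8 aaCchh=4 aaccHH=4 aaccHh=8 aacchh=4
aacchh hits 4/64; gcd=4; 4÷4/64÷4 = 1/16

P(aacchh) = 1/16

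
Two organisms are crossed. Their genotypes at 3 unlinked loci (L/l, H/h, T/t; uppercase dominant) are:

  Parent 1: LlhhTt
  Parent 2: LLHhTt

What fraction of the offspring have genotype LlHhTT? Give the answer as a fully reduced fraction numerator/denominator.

P(LlHhTT) = 1/16

LlhhTt gametes: LhT×2, Lht×2, lhT×2, lht×2
LLHhTt gametes: LHT×2, LHt×2, LhT×2, Lht×2
LlhhTt×LLHhTt grid (8·8=64): LLHhTT=4 LLHhTt=8 LLHhtt=4 LLhhTT=4 LLhhTt=8 LLhhtt=4 LlHhTT=4 LlHhTt=8 LlHhtt=4 LlhhTT=4 LlhhTt=8 Llhhtt=4
LlHhTT hits 4/64; gcd=4; 4÷4/64÷4 = 1/16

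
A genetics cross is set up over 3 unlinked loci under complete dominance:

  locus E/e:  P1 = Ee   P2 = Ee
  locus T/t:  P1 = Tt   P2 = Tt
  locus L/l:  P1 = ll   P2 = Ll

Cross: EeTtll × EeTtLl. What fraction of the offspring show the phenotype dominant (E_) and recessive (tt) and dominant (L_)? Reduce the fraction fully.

EeTtll gametes: ETl×2, Etl×2, eTl×2, etl×2
EeTtLl gametes: ETL×1, ETl×1, EtL×1, Etl×1, eTL×1, eTl×1, etL×1, etl×1
EeTtll×EeTtLl grid (8·8=64): EETTLl=2 EETTll=2 EETtLl=4 EETtll=4 EEttLl=2 EEttll=2 EeTTLl=4 EeTTll=4 EeTtLl=8 EeTtll=8 EettLl=4 Eettll=4 eeTTLl=2 eeTTll=2 eeTtLl=4 eeTtll=4 eettLl=2 eettll=2
E_ tt L_ hits 6/64; gcd=2; 6÷2/64÷2 = 3/32

P(E_ tt L_) = 3/32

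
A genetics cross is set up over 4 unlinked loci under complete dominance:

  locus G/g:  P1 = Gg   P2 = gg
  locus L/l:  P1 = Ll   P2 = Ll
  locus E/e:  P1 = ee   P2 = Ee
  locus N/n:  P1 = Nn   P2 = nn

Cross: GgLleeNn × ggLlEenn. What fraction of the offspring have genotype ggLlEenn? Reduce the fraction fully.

P(ggLlEenn) = 1/16

GgLleeNn gametes: GLeN×2, GLen×2, GleN×2, Glen×2, gLeN×2, gLen×2, gleN×2, glen×2
ggLlEenn gametes: gLEn×4, gLen×4, glEn×4, glen×4
GgLleeNn×ggLlEenn grid (16·16=256): GgLLEeNn=8 GgLLEenn=8 GgLLeeNn=8 GgLLeenn=8 GgLlEeNn=16 GgLlEenn=16 GgLleeNn=16 GgLleenn=16 GgllEeNn=8 GgllEenn=8 GglleeNn=8 Gglleenn=8 ggLLEeNn=8 ggLLEenn=8 ggLLeeNn=8 ggLLeenn=8 ggLlEeNn=16 ggLlEenn=16 ggLleeNn=16 ggLleenn=16 ggllEeNn=8 ggllEenn=8 gglleeNn=8 gglleenn=8
ggLlEenn hits 16/256; gcd=16; 16÷16/256÷16 = 1/16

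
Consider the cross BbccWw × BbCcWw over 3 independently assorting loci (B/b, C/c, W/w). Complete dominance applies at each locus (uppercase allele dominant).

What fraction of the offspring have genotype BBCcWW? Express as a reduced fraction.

BbccWw gametes: BcW×2, Bcw×2, bcW×2, bcw×2
BbCcWw gametes: BCW×1, BCw×1, BcW×1, Bcw×1, bCW×1, bCw×1, bcW×1, bcw×1
BbccWw×BbCcWw grid (8·8=64): BBCcWW=2 BBCcWw=4 BBCcww=2 BBccWW=2 BBccWw=4 BBccww=2 BbCcWW=4 BbCcWw=8 BbCcww=4 BbccWW=4 BbccWw=8 Bbccww=4 bbCcWW=2 bbCcWw=4 bbCcww=2 bbccWW=2 bbccWw=4 bbccww=2
BBCcWW hits 2/64; gcd=2; 2÷2/64÷2 = 1/32

P(BBCcWW) = 1/32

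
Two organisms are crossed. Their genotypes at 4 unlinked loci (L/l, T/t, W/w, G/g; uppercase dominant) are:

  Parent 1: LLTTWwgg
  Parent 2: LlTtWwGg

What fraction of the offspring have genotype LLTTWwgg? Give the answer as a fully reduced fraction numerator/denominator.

LLTTWwgg gametes: LTWg×8, LTwg×8
LlTtWwGg gametes: LTWG×1, LTWg×1, LTwG×1, LTwg×1, LtWG×1, LtWg×1, LtwG×1, Ltwg×1, lTWG×1, lTWg×1, lTwG×1, lTwg×1, ltWG×1, ltWg×1, ltwG×1, ltwg×1
LLTTWwgg×LlTtWwGg grid (16·16=256): LLTTWWGg=8 LLTTWWgg=8 LLTTWwGg=16 LLTTWwgg=16 LLTTwwGg=8 LLTTwwgg=8 LLTtWWGg=8 LLTtWWgg=8 LLTtWwGg=16 LLTtWwgg=16 LLTtwwGg=8 LLTtwwgg=8 LlTTWWGg=8 LlTTWWgg=8 LlTTWwGg=16 LlTTWwgg=16 LlTTwwGg=8 LlTTwwgg=8 LlTtWWGg=8 LlTtWWgg=8 LlTtWwGg=16 LlTtWwgg=16 LlTtwwGg=8 LlTtwwgg=8
LLTTWwgg hits 16/256; gcd=16; 16÷16/256÷16 = 1/16

P(LLTTWwgg) = 1/16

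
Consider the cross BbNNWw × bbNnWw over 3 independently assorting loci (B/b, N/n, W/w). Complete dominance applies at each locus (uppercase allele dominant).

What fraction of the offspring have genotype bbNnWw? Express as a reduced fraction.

BbNNWw gametes: BNW×2, BNw×2, bNW×2, bNw×2
bbNnWw gametes: bNW×2, bNw×2, bnW×2, bnw×2
BbNNWw×bbNnWw grid (8·8=64): BbNNWW=4 BbNNWw=8 BbNNww=4 BbNnWW=4 BbNnWw=8 BbNnww=4 bbNNWW=4 bbNNWw=8 bbNNww=4 bbNnWW=4 bbNnWw=8 bbNnww=4
bbNnWw hits 8/64; gcd=8; 8÷8/64÷8 = 1/8

P(bbNnWw) = 1/8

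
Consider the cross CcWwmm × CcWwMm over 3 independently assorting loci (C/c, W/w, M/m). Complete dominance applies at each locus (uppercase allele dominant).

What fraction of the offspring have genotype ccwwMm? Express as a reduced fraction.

CcWwmm gametes: CWm×2, Cwm×2, cWm×2, cwm×2
CcWwMm gametes: CWM×1, CWm×1, CwM×1, Cwm×1, cWM×1, cWm×1, cwM×1, cwm×1
CcWwmm×CcWwMm grid (8·8=64): CCWWMm=2 CCWWmm=2 CCWwMm=4 CCWwmm=4 CCwwMm=2 CCwwmm=2 CcWWMm=4 CcWWmm=4 CcWwMm=8 CcWwmm=8 CcwwMm=4 Ccwwmm=4 ccWWMm=2 ccWWmm=2 ccWwMm=4 ccWwmm=4 ccwwMm=2 ccwwmm=2
ccwwMm hits 2/64; gcd=2; 2÷2/64÷2 = 1/32

P(ccwwMm) = 1/32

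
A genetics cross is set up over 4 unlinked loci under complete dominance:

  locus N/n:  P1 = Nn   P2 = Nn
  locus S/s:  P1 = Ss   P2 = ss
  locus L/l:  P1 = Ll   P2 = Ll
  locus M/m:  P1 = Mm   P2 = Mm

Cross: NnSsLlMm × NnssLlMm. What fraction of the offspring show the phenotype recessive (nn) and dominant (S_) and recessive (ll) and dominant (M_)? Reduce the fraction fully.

NnSsLlMm gametes: NSLM×1, NSLm×1, NSlM×1, NSlm×1, NsLM×1, NsLm×1, NslM×1, Nslm×1, nSLM×1, nSLm×1, nSlM×1, nSlm×1, nsLM×1, nsLm×1, nslM×1, nslm×1
NnssLlMm gametes: NsLM×2, NsLm×2, NslM×2, Nslm×2, nsLM×2, nsLm×2, nslM×2, nslm×2
NnSsLlMm×NnssLlMm grid (16·16=256): NNSsLLMM=2 NNSsLLMm=4 NNSsLLmm=2 NNSsLlMM=4 NNSsLlMm=8 NNSsLlmm=4 NNSsllMM=2 NNSsllMm=4 NNSsllmm=2 NNssLLMM=2 NNssLLMm=4 NNssLLmm=2 NNssLlMM=4 NNssLlMm=8 NNssLlmm=4 NNssllMM=2 NNssllMm=4 NNssllmm=2 NnSsLLMM=4 NnSsLLMm=8 NnSsLLmm=4 NnSsLlMM=8 NnSsLlMm=16 NnSsLlmm=8 NnSsllMM=4 NnSsllMm=8 NnSsllmm=4 NnssLLMM=4 NnssLLMm=8 NnssLLmm=4 NnssLlMM=8 NnssLlMm=16 NnssLlmm=8 NnssllMM=4 NnssllMm=8 Nnssllmm=4 nnSsLLMM=2 nnSsLLMm=4 nnSsLLmm=2 nnSsLlMM=4 nnSsLlMm=8 nnSsLlmm=4 nnSsllMM=2 nnSsllMm=4 nnSsllmm=2 nnssLLMM=2 nnssLLMm=4 nnssLLmm=2 nnssLlMM=4 nnssLlMm=8 nnssLlmm=4 nnssllMM=2 nnssllMm=4 nnssllmm=2
nn S_ ll M_ hits 6/256; gcd=2; 6÷2/256÷2 = 3/128

P(nn S_ ll M_) = 3/128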